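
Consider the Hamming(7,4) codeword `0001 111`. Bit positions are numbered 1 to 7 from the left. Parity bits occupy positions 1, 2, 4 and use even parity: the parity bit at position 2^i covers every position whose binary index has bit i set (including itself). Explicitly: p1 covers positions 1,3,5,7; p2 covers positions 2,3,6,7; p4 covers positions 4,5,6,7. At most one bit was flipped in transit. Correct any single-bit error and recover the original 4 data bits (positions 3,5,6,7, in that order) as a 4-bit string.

s1: b1⊕b3⊕b5⊕b7 = 0⊕0⊕1⊕1 = 0
s2: b2⊕b3⊕b6⊕b7 = 0⊕0⊕1⊕1 = 0
s4: b4⊕b5⊕b6⊕b7 = 1⊕1⊕1⊕1 = 0
Syndrome (s4...s1) = 000 → position 0 (no error).
No correction needed.
Data bits at positions 3,5,6,7: 0111

0111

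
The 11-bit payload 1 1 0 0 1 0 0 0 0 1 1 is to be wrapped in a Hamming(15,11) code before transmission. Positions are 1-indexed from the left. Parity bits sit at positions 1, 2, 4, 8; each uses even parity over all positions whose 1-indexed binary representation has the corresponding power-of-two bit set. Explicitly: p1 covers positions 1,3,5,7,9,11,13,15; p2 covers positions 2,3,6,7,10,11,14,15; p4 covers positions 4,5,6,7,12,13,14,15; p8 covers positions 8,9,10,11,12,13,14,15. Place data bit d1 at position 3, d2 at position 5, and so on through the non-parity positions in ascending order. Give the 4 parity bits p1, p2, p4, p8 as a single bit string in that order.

0111

Place data bits at non-power-of-two positions: b3=1, b5=1, b6=0, b7=0, b9=1, b10=0, b11=0, b12=0, b13=0, b14=1, b15=1.
p1 = XOR of data positions {3,5,7,9,11,13,15} = 1⊕1⊕0⊕1⊕0⊕0⊕1 = 0
p2 = XOR of data positions {3,6,7,10,11,14,15} = 1⊕0⊕0⊕0⊕0⊕1⊕1 = 1
p4 = XOR of data positions {5,6,7,12,13,14,15} = 1⊕0⊕0⊕0⊕0⊕1⊕1 = 1
p8 = XOR of data positions {9,10,11,12,13,14,15} = 1⊕0⊕0⊕0⊕0⊕1⊕1 = 1
Parity bits p1,p2,p4,p8 = 0111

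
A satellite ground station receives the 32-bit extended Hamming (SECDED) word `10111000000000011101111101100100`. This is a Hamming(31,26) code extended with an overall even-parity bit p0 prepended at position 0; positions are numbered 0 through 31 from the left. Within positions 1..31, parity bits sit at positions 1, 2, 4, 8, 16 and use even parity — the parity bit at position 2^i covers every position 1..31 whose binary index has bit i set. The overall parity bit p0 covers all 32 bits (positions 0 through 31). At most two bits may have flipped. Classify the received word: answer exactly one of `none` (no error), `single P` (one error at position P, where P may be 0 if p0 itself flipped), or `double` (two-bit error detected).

s1: b1⊕b3⊕b5⊕b7⊕b9⊕b11⊕b13⊕b15⊕b17⊕b19⊕b21⊕b23⊕b25⊕b27⊕b29⊕b31 = 0⊕1⊕0⊕0⊕0⊕0⊕0⊕1⊕1⊕1⊕1⊕1⊕1⊕0⊕1⊕0 = 0
s2: b2⊕b3⊕b6⊕b7⊕b10⊕b11⊕b14⊕b15⊕b18⊕b19⊕b22⊕b23⊕b26⊕b27⊕b30⊕b31 = 1⊕1⊕0⊕0⊕0⊕0⊕0⊕1⊕0⊕1⊕1⊕1⊕1⊕0⊕0⊕0 = 1
s4: b4⊕b5⊕b6⊕b7⊕b12⊕b13⊕b14⊕b15⊕b20⊕b21⊕b22⊕b23⊕b28⊕b29⊕b30⊕b31 = 1⊕0⊕0⊕0⊕0⊕0⊕0⊕1⊕1⊕1⊕1⊕1⊕0⊕1⊕0⊕0 = 1
s8: b8⊕b9⊕b10⊕b11⊕b12⊕b13⊕b14⊕b15⊕b24⊕b25⊕b26⊕b27⊕b28⊕b29⊕b30⊕b31 = 0⊕0⊕0⊕0⊕0⊕0⊕0⊕1⊕0⊕1⊕1⊕0⊕0⊕1⊕0⊕0 = 0
s16: b16⊕b17⊕b18⊕b19⊕b20⊕b21⊕b22⊕b23⊕b24⊕b25⊕b26⊕b27⊕b28⊕b29⊕b30⊕b31 = 1⊕1⊕0⊕1⊕1⊕1⊕1⊕1⊕0⊕1⊕1⊕0⊕0⊕1⊕0⊕0 = 0
Syndrome (s16...s1) = 00110 → position 6.
Overall parity (XOR of all 32 bits, including p0): 1⊕0⊕1⊕1⊕1⊕0⊕0⊕0⊕0⊕0⊕0⊕0⊕0⊕0⊕0⊕1⊕1⊕1⊕0⊕1⊕1⊕1⊕1⊕1⊕0⊕1⊕1⊕0⊕0⊕1⊕0⊕0 = 1
Overall=1, syndrome position=6 → single-bit error at position 6.

single 6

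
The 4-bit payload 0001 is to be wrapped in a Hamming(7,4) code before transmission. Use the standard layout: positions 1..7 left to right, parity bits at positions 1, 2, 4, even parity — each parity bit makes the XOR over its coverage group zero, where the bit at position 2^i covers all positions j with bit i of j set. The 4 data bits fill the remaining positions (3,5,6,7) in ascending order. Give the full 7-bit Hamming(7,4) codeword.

Place data bits at non-power-of-two positions: b3=0, b5=0, b6=0, b7=1.
p1 = XOR of data positions {3,5,7} = 0⊕0⊕1 = 1
p2 = XOR of data positions {3,6,7} = 0⊕0⊕1 = 1
p4 = XOR of data positions {5,6,7} = 0⊕0⊕1 = 1
Codeword b1..b7 = 1101001

1101001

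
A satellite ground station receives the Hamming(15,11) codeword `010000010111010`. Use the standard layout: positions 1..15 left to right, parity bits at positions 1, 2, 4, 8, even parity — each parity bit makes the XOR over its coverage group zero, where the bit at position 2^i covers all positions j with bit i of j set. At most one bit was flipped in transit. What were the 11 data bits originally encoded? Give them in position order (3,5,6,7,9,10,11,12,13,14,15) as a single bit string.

00001111010

s1: b1⊕b3⊕b5⊕b7⊕b9⊕b11⊕b13⊕b15 = 0⊕0⊕0⊕0⊕0⊕1⊕0⊕0 = 1
s2: b2⊕b3⊕b6⊕b7⊕b10⊕b11⊕b14⊕b15 = 1⊕0⊕0⊕0⊕1⊕1⊕1⊕0 = 0
s4: b4⊕b5⊕b6⊕b7⊕b12⊕b13⊕b14⊕b15 = 0⊕0⊕0⊕0⊕1⊕0⊕1⊕0 = 0
s8: b8⊕b9⊕b10⊕b11⊕b12⊕b13⊕b14⊕b15 = 1⊕0⊕1⊕1⊕1⊕0⊕1⊕0 = 1
Syndrome (s8...s1) = 1001 → position 9.
Flip bit 9: corrected codeword = 010000011111010
Data bits at positions 3,5,6,7,9,10,11,12,13,14,15: 00001111010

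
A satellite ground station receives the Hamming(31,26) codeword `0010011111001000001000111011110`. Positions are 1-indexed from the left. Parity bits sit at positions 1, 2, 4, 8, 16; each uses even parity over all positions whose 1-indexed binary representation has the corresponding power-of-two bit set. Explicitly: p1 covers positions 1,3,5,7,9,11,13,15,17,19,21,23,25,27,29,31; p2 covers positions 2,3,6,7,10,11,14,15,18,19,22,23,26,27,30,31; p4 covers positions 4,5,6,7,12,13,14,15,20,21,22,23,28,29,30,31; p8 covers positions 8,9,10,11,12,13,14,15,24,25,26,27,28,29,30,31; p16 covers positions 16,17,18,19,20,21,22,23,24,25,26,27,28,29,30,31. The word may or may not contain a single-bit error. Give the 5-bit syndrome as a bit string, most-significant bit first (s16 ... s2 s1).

s1: b1⊕b3⊕b5⊕b7⊕b9⊕b11⊕b13⊕b15⊕b17⊕b19⊕b21⊕b23⊕b25⊕b27⊕b29⊕b31 = 0⊕1⊕0⊕1⊕1⊕0⊕1⊕0⊕0⊕1⊕0⊕1⊕1⊕1⊕1⊕0 = 1
s2: b2⊕b3⊕b6⊕b7⊕b10⊕b11⊕b14⊕b15⊕b18⊕b19⊕b22⊕b23⊕b26⊕b27⊕b30⊕b31 = 0⊕1⊕1⊕1⊕1⊕0⊕0⊕0⊕0⊕1⊕0⊕1⊕0⊕1⊕1⊕0 = 0
s4: b4⊕b5⊕b6⊕b7⊕b12⊕b13⊕b14⊕b15⊕b20⊕b21⊕b22⊕b23⊕b28⊕b29⊕b30⊕b31 = 0⊕0⊕1⊕1⊕0⊕1⊕0⊕0⊕0⊕0⊕0⊕1⊕1⊕1⊕1⊕0 = 1
s8: b8⊕b9⊕b10⊕b11⊕b12⊕b13⊕b14⊕b15⊕b24⊕b25⊕b26⊕b27⊕b28⊕b29⊕b30⊕b31 = 1⊕1⊕1⊕0⊕0⊕1⊕0⊕0⊕1⊕1⊕0⊕1⊕1⊕1⊕1⊕0 = 0
s16: b16⊕b17⊕b18⊕b19⊕b20⊕b21⊕b22⊕b23⊕b24⊕b25⊕b26⊕b27⊕b28⊕b29⊕b30⊕b31 = 0⊕0⊕0⊕1⊕0⊕0⊕0⊕1⊕1⊕1⊕0⊕1⊕1⊕1⊕1⊕0 = 0
Syndrome (s16...s1) = 00101 → position 5.

00101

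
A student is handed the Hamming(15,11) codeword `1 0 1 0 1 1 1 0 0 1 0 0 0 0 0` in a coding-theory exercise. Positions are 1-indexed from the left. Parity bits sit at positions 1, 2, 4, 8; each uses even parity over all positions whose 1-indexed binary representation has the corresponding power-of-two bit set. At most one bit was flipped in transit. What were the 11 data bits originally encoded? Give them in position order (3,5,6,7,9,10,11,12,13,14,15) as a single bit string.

s1: b1⊕b3⊕b5⊕b7⊕b9⊕b11⊕b13⊕b15 = 1⊕1⊕1⊕1⊕0⊕0⊕0⊕0 = 0
s2: b2⊕b3⊕b6⊕b7⊕b10⊕b11⊕b14⊕b15 = 0⊕1⊕1⊕1⊕1⊕0⊕0⊕0 = 0
s4: b4⊕b5⊕b6⊕b7⊕b12⊕b13⊕b14⊕b15 = 0⊕1⊕1⊕1⊕0⊕0⊕0⊕0 = 1
s8: b8⊕b9⊕b10⊕b11⊕b12⊕b13⊕b14⊕b15 = 0⊕0⊕1⊕0⊕0⊕0⊕0⊕0 = 1
Syndrome (s8...s1) = 1100 → position 12.
Flip bit 12: corrected codeword = 101011100101000
Data bits at positions 3,5,6,7,9,10,11,12,13,14,15: 11110101000

11110101000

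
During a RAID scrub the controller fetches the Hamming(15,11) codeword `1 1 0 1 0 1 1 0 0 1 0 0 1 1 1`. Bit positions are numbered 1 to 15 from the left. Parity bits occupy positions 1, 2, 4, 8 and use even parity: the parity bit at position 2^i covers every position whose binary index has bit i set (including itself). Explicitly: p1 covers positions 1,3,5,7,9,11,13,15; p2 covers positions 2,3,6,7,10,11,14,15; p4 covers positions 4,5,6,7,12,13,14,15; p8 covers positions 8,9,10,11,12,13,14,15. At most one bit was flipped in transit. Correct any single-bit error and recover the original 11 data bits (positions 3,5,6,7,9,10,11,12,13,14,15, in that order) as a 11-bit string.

s1: b1⊕b3⊕b5⊕b7⊕b9⊕b11⊕b13⊕b15 = 1⊕0⊕0⊕1⊕0⊕0⊕1⊕1 = 0
s2: b2⊕b3⊕b6⊕b7⊕b10⊕b11⊕b14⊕b15 = 1⊕0⊕1⊕1⊕1⊕0⊕1⊕1 = 0
s4: b4⊕b5⊕b6⊕b7⊕b12⊕b13⊕b14⊕b15 = 1⊕0⊕1⊕1⊕0⊕1⊕1⊕1 = 0
s8: b8⊕b9⊕b10⊕b11⊕b12⊕b13⊕b14⊕b15 = 0⊕0⊕1⊕0⊕0⊕1⊕1⊕1 = 0
Syndrome (s8...s1) = 0000 → position 0 (no error).
No correction needed.
Data bits at positions 3,5,6,7,9,10,11,12,13,14,15: 00110100111

00110100111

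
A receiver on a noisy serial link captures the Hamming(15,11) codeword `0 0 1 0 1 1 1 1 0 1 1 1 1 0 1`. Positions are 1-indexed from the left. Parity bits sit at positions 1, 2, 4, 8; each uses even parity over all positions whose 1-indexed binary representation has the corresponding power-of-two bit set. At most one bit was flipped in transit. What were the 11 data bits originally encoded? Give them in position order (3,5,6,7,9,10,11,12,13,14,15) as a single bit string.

s1: b1⊕b3⊕b5⊕b7⊕b9⊕b11⊕b13⊕b15 = 0⊕1⊕1⊕1⊕0⊕1⊕1⊕1 = 0
s2: b2⊕b3⊕b6⊕b7⊕b10⊕b11⊕b14⊕b15 = 0⊕1⊕1⊕1⊕1⊕1⊕0⊕1 = 0
s4: b4⊕b5⊕b6⊕b7⊕b12⊕b13⊕b14⊕b15 = 0⊕1⊕1⊕1⊕1⊕1⊕0⊕1 = 0
s8: b8⊕b9⊕b10⊕b11⊕b12⊕b13⊕b14⊕b15 = 1⊕0⊕1⊕1⊕1⊕1⊕0⊕1 = 0
Syndrome (s8...s1) = 0000 → position 0 (no error).
No correction needed.
Data bits at positions 3,5,6,7,9,10,11,12,13,14,15: 11110111101

11110111101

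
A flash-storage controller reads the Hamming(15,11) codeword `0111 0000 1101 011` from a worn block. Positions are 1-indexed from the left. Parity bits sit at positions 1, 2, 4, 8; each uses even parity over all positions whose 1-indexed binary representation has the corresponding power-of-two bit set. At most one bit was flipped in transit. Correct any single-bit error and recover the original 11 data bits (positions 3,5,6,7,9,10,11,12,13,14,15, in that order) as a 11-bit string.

s1: b1⊕b3⊕b5⊕b7⊕b9⊕b11⊕b13⊕b15 = 0⊕1⊕0⊕0⊕1⊕0⊕0⊕1 = 1
s2: b2⊕b3⊕b6⊕b7⊕b10⊕b11⊕b14⊕b15 = 1⊕1⊕0⊕0⊕1⊕0⊕1⊕1 = 1
s4: b4⊕b5⊕b6⊕b7⊕b12⊕b13⊕b14⊕b15 = 1⊕0⊕0⊕0⊕1⊕0⊕1⊕1 = 0
s8: b8⊕b9⊕b10⊕b11⊕b12⊕b13⊕b14⊕b15 = 0⊕1⊕1⊕0⊕1⊕0⊕1⊕1 = 1
Syndrome (s8...s1) = 1011 → position 11.
Flip bit 11: corrected codeword = 011100001111011
Data bits at positions 3,5,6,7,9,10,11,12,13,14,15: 10001111011

10001111011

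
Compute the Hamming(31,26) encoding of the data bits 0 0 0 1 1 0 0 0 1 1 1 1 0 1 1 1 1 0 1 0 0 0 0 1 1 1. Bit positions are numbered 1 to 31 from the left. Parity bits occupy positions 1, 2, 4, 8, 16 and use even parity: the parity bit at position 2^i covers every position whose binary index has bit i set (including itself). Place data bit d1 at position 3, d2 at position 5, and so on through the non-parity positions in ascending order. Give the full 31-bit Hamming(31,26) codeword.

Place data bits at non-power-of-two positions: b3=0, b5=0, b6=0, b7=1, b9=1, b10=0, b11=0, b12=0, b13=1, b14=1, b15=1, b17=1, b18=0, b19=1, b20=1, b21=1, b22=1, b23=0, b24=1, b25=0, b26=0, b27=0, b28=0, b29=1, b30=1, b31=1.
p1 = XOR of data positions {3,5,7,9,11,13,15,17,19,21,23,25,27,29,31} = 0⊕0⊕1⊕1⊕0⊕1⊕1⊕1⊕1⊕1⊕0⊕0⊕0⊕1⊕1 = 1
p2 = XOR of data positions {3,6,7,10,11,14,15,18,19,22,23,26,27,30,31} = 0⊕0⊕1⊕0⊕0⊕1⊕1⊕0⊕1⊕1⊕0⊕0⊕0⊕1⊕1 = 1
p4 = XOR of data positions {5,6,7,12,13,14,15,20,21,22,23,28,29,30,31} = 0⊕0⊕1⊕0⊕1⊕1⊕1⊕1⊕1⊕1⊕0⊕0⊕1⊕1⊕1 = 0
p8 = XOR of data positions {9,10,11,12,13,14,15,24,25,26,27,28,29,30,31} = 1⊕0⊕0⊕0⊕1⊕1⊕1⊕1⊕0⊕0⊕0⊕0⊕1⊕1⊕1 = 0
p16 = XOR of data positions {17,18,19,20,21,22,23,24,25,26,27,28,29,30,31} = 1⊕0⊕1⊕1⊕1⊕1⊕0⊕1⊕0⊕0⊕0⊕0⊕1⊕1⊕1 = 1
Codeword b1..b31 = 1100001010001111101111010000111

1100001010001111101111010000111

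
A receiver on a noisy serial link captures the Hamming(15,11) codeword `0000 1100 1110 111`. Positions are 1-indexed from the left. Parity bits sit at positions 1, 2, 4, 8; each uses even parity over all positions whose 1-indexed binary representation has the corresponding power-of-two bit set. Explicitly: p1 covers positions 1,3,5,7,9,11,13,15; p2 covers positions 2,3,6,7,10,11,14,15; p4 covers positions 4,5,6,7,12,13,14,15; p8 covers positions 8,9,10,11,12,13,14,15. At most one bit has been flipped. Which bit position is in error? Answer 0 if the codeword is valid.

s1: b1⊕b3⊕b5⊕b7⊕b9⊕b11⊕b13⊕b15 = 0⊕0⊕1⊕0⊕1⊕1⊕1⊕1 = 1
s2: b2⊕b3⊕b6⊕b7⊕b10⊕b11⊕b14⊕b15 = 0⊕0⊕1⊕0⊕1⊕1⊕1⊕1 = 1
s4: b4⊕b5⊕b6⊕b7⊕b12⊕b13⊕b14⊕b15 = 0⊕1⊕1⊕0⊕0⊕1⊕1⊕1 = 1
s8: b8⊕b9⊕b10⊕b11⊕b12⊕b13⊕b14⊕b15 = 0⊕1⊕1⊕1⊕0⊕1⊕1⊕1 = 0
Syndrome (s8...s1) = 0111 → position 7.

7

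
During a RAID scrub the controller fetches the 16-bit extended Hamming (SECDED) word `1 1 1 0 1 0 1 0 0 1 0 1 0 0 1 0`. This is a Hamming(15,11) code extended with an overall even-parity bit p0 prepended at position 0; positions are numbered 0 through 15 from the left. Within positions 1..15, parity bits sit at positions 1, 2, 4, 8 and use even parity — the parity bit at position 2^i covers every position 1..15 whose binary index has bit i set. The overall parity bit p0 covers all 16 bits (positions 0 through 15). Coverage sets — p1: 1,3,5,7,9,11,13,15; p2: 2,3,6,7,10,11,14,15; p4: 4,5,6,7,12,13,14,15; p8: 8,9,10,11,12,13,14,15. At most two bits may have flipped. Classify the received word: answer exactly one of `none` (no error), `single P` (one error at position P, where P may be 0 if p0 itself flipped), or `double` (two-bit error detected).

s1: b1⊕b3⊕b5⊕b7⊕b9⊕b11⊕b13⊕b15 = 1⊕0⊕0⊕0⊕1⊕1⊕0⊕0 = 1
s2: b2⊕b3⊕b6⊕b7⊕b10⊕b11⊕b14⊕b15 = 1⊕0⊕1⊕0⊕0⊕1⊕1⊕0 = 0
s4: b4⊕b5⊕b6⊕b7⊕b12⊕b13⊕b14⊕b15 = 1⊕0⊕1⊕0⊕0⊕0⊕1⊕0 = 1
s8: b8⊕b9⊕b10⊕b11⊕b12⊕b13⊕b14⊕b15 = 0⊕1⊕0⊕1⊕0⊕0⊕1⊕0 = 1
Syndrome (s8...s1) = 1101 → position 13.
Overall parity (XOR of all 16 bits, including p0): 1⊕1⊕1⊕0⊕1⊕0⊕1⊕0⊕0⊕1⊕0⊕1⊕0⊕0⊕1⊕0 = 0
Overall=0, syndrome position=13 → double-bit error detected (uncorrectable).

double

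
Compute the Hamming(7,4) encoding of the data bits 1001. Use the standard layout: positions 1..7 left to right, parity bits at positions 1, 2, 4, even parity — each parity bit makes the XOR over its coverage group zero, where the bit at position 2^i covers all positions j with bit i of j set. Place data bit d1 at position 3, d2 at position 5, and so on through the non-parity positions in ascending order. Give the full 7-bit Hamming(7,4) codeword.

0011001

Place data bits at non-power-of-two positions: b3=1, b5=0, b6=0, b7=1.
p1 = XOR of data positions {3,5,7} = 1⊕0⊕1 = 0
p2 = XOR of data positions {3,6,7} = 1⊕0⊕1 = 0
p4 = XOR of data positions {5,6,7} = 0⊕0⊕1 = 1
Codeword b1..b7 = 0011001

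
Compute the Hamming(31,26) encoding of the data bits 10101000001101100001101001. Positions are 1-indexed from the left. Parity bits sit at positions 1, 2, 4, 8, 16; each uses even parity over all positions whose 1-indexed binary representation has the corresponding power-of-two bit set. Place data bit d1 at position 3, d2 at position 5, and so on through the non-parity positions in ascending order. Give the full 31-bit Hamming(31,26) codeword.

Place data bits at non-power-of-two positions: b3=1, b5=0, b6=1, b7=0, b9=1, b10=0, b11=0, b12=0, b13=0, b14=0, b15=1, b17=1, b18=0, b19=1, b20=1, b21=0, b22=0, b23=0, b24=0, b25=1, b26=1, b27=0, b28=1, b29=0, b30=0, b31=1.
p1 = XOR of data positions {3,5,7,9,11,13,15,17,19,21,23,25,27,29,31} = 1⊕0⊕0⊕1⊕0⊕0⊕1⊕1⊕1⊕0⊕0⊕1⊕0⊕0⊕1 = 1
p2 = XOR of data positions {3,6,7,10,11,14,15,18,19,22,23,26,27,30,31} = 1⊕1⊕0⊕0⊕0⊕0⊕1⊕0⊕1⊕0⊕0⊕1⊕0⊕0⊕1 = 0
p4 = XOR of data positions {5,6,7,12,13,14,15,20,21,22,23,28,29,30,31} = 0⊕1⊕0⊕0⊕0⊕0⊕1⊕1⊕0⊕0⊕0⊕1⊕0⊕0⊕1 = 1
p8 = XOR of data positions {9,10,11,12,13,14,15,24,25,26,27,28,29,30,31} = 1⊕0⊕0⊕0⊕0⊕0⊕1⊕0⊕1⊕1⊕0⊕1⊕0⊕0⊕1 = 0
p16 = XOR of data positions {17,18,19,20,21,22,23,24,25,26,27,28,29,30,31} = 1⊕0⊕1⊕1⊕0⊕0⊕0⊕0⊕1⊕1⊕0⊕1⊕0⊕0⊕1 = 1
Codeword b1..b31 = 1011010010000011101100001101001

1011010010000011101100001101001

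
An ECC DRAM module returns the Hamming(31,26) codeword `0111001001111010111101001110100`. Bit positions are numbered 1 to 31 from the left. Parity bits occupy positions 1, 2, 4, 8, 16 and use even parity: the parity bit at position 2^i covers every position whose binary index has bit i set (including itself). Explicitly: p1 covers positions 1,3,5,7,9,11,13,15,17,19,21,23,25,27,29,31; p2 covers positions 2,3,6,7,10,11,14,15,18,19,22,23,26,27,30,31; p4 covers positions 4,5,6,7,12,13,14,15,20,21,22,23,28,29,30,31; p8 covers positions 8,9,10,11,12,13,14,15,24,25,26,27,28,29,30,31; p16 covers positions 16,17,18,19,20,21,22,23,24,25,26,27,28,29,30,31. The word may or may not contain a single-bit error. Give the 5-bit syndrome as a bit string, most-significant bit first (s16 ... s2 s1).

s1: b1⊕b3⊕b5⊕b7⊕b9⊕b11⊕b13⊕b15⊕b17⊕b19⊕b21⊕b23⊕b25⊕b27⊕b29⊕b31 = 0⊕1⊕0⊕1⊕0⊕1⊕1⊕1⊕1⊕1⊕0⊕0⊕1⊕1⊕1⊕0 = 0
s2: b2⊕b3⊕b6⊕b7⊕b10⊕b11⊕b14⊕b15⊕b18⊕b19⊕b22⊕b23⊕b26⊕b27⊕b30⊕b31 = 1⊕1⊕0⊕1⊕1⊕1⊕0⊕1⊕1⊕1⊕1⊕0⊕1⊕1⊕0⊕0 = 1
s4: b4⊕b5⊕b6⊕b7⊕b12⊕b13⊕b14⊕b15⊕b20⊕b21⊕b22⊕b23⊕b28⊕b29⊕b30⊕b31 = 1⊕0⊕0⊕1⊕1⊕1⊕0⊕1⊕1⊕0⊕1⊕0⊕0⊕1⊕0⊕0 = 0
s8: b8⊕b9⊕b10⊕b11⊕b12⊕b13⊕b14⊕b15⊕b24⊕b25⊕b26⊕b27⊕b28⊕b29⊕b30⊕b31 = 0⊕0⊕1⊕1⊕1⊕1⊕0⊕1⊕0⊕1⊕1⊕1⊕0⊕1⊕0⊕0 = 1
s16: b16⊕b17⊕b18⊕b19⊕b20⊕b21⊕b22⊕b23⊕b24⊕b25⊕b26⊕b27⊕b28⊕b29⊕b30⊕b31 = 0⊕1⊕1⊕1⊕1⊕0⊕1⊕0⊕0⊕1⊕1⊕1⊕0⊕1⊕0⊕0 = 1
Syndrome (s16...s1) = 11010 → position 26.

11010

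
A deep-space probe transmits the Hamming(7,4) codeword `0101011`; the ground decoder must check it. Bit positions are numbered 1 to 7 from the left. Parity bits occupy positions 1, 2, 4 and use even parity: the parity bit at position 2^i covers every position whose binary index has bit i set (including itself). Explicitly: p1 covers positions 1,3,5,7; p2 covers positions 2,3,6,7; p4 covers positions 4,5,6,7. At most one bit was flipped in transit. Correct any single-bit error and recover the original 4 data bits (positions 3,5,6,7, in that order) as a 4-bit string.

0010

s1: b1⊕b3⊕b5⊕b7 = 0⊕0⊕0⊕1 = 1
s2: b2⊕b3⊕b6⊕b7 = 1⊕0⊕1⊕1 = 1
s4: b4⊕b5⊕b6⊕b7 = 1⊕0⊕1⊕1 = 1
Syndrome (s4...s1) = 111 → position 7.
Flip bit 7: corrected codeword = 0101010
Data bits at positions 3,5,6,7: 0010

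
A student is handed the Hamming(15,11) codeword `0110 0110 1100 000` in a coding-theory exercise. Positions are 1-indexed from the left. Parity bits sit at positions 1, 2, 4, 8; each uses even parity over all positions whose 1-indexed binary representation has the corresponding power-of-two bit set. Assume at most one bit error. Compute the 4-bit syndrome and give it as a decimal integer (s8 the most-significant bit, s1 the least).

3

s1: b1⊕b3⊕b5⊕b7⊕b9⊕b11⊕b13⊕b15 = 0⊕1⊕0⊕1⊕1⊕0⊕0⊕0 = 1
s2: b2⊕b3⊕b6⊕b7⊕b10⊕b11⊕b14⊕b15 = 1⊕1⊕1⊕1⊕1⊕0⊕0⊕0 = 1
s4: b4⊕b5⊕b6⊕b7⊕b12⊕b13⊕b14⊕b15 = 0⊕0⊕1⊕1⊕0⊕0⊕0⊕0 = 0
s8: b8⊕b9⊕b10⊕b11⊕b12⊕b13⊕b14⊕b15 = 0⊕1⊕1⊕0⊕0⊕0⊕0⊕0 = 0
Syndrome (s8...s1) = 0011 → position 3.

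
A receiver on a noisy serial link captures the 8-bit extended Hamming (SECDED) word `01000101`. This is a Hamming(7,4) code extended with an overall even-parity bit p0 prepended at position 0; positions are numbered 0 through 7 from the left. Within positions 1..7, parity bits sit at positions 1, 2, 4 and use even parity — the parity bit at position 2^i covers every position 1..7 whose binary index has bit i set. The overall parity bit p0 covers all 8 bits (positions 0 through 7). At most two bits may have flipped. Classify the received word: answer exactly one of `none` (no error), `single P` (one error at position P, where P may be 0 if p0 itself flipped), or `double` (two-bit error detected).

single 3

s1: b1⊕b3⊕b5⊕b7 = 1⊕0⊕1⊕1 = 1
s2: b2⊕b3⊕b6⊕b7 = 0⊕0⊕0⊕1 = 1
s4: b4⊕b5⊕b6⊕b7 = 0⊕1⊕0⊕1 = 0
Syndrome (s4...s1) = 011 → position 3.
Overall parity (XOR of all 8 bits, including p0): 0⊕1⊕0⊕0⊕0⊕1⊕0⊕1 = 1
Overall=1, syndrome position=3 → single-bit error at position 3.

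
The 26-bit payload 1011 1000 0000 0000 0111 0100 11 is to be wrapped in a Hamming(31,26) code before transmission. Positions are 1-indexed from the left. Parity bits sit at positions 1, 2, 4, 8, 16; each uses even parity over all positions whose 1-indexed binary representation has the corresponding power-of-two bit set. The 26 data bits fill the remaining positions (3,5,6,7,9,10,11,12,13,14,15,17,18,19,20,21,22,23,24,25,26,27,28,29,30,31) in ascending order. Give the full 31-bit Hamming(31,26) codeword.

1111011010000000000000111010011

Place data bits at non-power-of-two positions: b3=1, b5=0, b6=1, b7=1, b9=1, b10=0, b11=0, b12=0, b13=0, b14=0, b15=0, b17=0, b18=0, b19=0, b20=0, b21=0, b22=0, b23=1, b24=1, b25=1, b26=0, b27=1, b28=0, b29=0, b30=1, b31=1.
p1 = XOR of data positions {3,5,7,9,11,13,15,17,19,21,23,25,27,29,31} = 1⊕0⊕1⊕1⊕0⊕0⊕0⊕0⊕0⊕0⊕1⊕1⊕1⊕0⊕1 = 1
p2 = XOR of data positions {3,6,7,10,11,14,15,18,19,22,23,26,27,30,31} = 1⊕1⊕1⊕0⊕0⊕0⊕0⊕0⊕0⊕0⊕1⊕0⊕1⊕1⊕1 = 1
p4 = XOR of data positions {5,6,7,12,13,14,15,20,21,22,23,28,29,30,31} = 0⊕1⊕1⊕0⊕0⊕0⊕0⊕0⊕0⊕0⊕1⊕0⊕0⊕1⊕1 = 1
p8 = XOR of data positions {9,10,11,12,13,14,15,24,25,26,27,28,29,30,31} = 1⊕0⊕0⊕0⊕0⊕0⊕0⊕1⊕1⊕0⊕1⊕0⊕0⊕1⊕1 = 0
p16 = XOR of data positions {17,18,19,20,21,22,23,24,25,26,27,28,29,30,31} = 0⊕0⊕0⊕0⊕0⊕0⊕1⊕1⊕1⊕0⊕1⊕0⊕0⊕1⊕1 = 0
Codeword b1..b31 = 1111011010000000000000111010011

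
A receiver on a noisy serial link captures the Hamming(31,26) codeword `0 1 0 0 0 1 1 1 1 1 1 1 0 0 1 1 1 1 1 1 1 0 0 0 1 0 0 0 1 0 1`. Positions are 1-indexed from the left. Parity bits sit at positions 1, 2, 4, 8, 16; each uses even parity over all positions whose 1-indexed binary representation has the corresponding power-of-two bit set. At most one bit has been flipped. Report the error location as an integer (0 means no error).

26

s1: b1⊕b3⊕b5⊕b7⊕b9⊕b11⊕b13⊕b15⊕b17⊕b19⊕b21⊕b23⊕b25⊕b27⊕b29⊕b31 = 0⊕0⊕0⊕1⊕1⊕1⊕0⊕1⊕1⊕1⊕1⊕0⊕1⊕0⊕1⊕1 = 0
s2: b2⊕b3⊕b6⊕b7⊕b10⊕b11⊕b14⊕b15⊕b18⊕b19⊕b22⊕b23⊕b26⊕b27⊕b30⊕b31 = 1⊕0⊕1⊕1⊕1⊕1⊕0⊕1⊕1⊕1⊕0⊕0⊕0⊕0⊕0⊕1 = 1
s4: b4⊕b5⊕b6⊕b7⊕b12⊕b13⊕b14⊕b15⊕b20⊕b21⊕b22⊕b23⊕b28⊕b29⊕b30⊕b31 = 0⊕0⊕1⊕1⊕1⊕0⊕0⊕1⊕1⊕1⊕0⊕0⊕0⊕1⊕0⊕1 = 0
s8: b8⊕b9⊕b10⊕b11⊕b12⊕b13⊕b14⊕b15⊕b24⊕b25⊕b26⊕b27⊕b28⊕b29⊕b30⊕b31 = 1⊕1⊕1⊕1⊕1⊕0⊕0⊕1⊕0⊕1⊕0⊕0⊕0⊕1⊕0⊕1 = 1
s16: b16⊕b17⊕b18⊕b19⊕b20⊕b21⊕b22⊕b23⊕b24⊕b25⊕b26⊕b27⊕b28⊕b29⊕b30⊕b31 = 1⊕1⊕1⊕1⊕1⊕1⊕0⊕0⊕0⊕1⊕0⊕0⊕0⊕1⊕0⊕1 = 1
Syndrome (s16...s1) = 11010 → position 26.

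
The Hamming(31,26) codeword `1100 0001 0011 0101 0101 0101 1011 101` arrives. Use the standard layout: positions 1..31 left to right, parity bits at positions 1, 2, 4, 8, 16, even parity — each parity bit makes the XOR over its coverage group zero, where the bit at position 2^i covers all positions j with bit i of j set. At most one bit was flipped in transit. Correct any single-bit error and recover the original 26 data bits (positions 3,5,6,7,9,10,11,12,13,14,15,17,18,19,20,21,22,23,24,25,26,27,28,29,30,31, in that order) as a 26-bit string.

s1: b1⊕b3⊕b5⊕b7⊕b9⊕b11⊕b13⊕b15⊕b17⊕b19⊕b21⊕b23⊕b25⊕b27⊕b29⊕b31 = 1⊕0⊕0⊕0⊕0⊕1⊕0⊕0⊕0⊕0⊕0⊕0⊕1⊕1⊕1⊕1 = 0
s2: b2⊕b3⊕b6⊕b7⊕b10⊕b11⊕b14⊕b15⊕b18⊕b19⊕b22⊕b23⊕b26⊕b27⊕b30⊕b31 = 1⊕0⊕0⊕0⊕0⊕1⊕1⊕0⊕1⊕0⊕1⊕0⊕0⊕1⊕0⊕1 = 1
s4: b4⊕b5⊕b6⊕b7⊕b12⊕b13⊕b14⊕b15⊕b20⊕b21⊕b22⊕b23⊕b28⊕b29⊕b30⊕b31 = 0⊕0⊕0⊕0⊕1⊕0⊕1⊕0⊕1⊕0⊕1⊕0⊕1⊕1⊕0⊕1 = 1
s8: b8⊕b9⊕b10⊕b11⊕b12⊕b13⊕b14⊕b15⊕b24⊕b25⊕b26⊕b27⊕b28⊕b29⊕b30⊕b31 = 1⊕0⊕0⊕1⊕1⊕0⊕1⊕0⊕1⊕1⊕0⊕1⊕1⊕1⊕0⊕1 = 0
s16: b16⊕b17⊕b18⊕b19⊕b20⊕b21⊕b22⊕b23⊕b24⊕b25⊕b26⊕b27⊕b28⊕b29⊕b30⊕b31 = 1⊕0⊕1⊕0⊕1⊕0⊕1⊕0⊕1⊕1⊕0⊕1⊕1⊕1⊕0⊕1 = 0
Syndrome (s16...s1) = 00110 → position 6.
Flip bit 6: corrected codeword = 1100010100110101010101011011101
Data bits at positions 3,5,6,7,9,10,11,12,13,14,15,17,18,19,20,21,22,23,24,25,26,27,28,29,30,31: 00100011010010101011011101

00100011010010101011011101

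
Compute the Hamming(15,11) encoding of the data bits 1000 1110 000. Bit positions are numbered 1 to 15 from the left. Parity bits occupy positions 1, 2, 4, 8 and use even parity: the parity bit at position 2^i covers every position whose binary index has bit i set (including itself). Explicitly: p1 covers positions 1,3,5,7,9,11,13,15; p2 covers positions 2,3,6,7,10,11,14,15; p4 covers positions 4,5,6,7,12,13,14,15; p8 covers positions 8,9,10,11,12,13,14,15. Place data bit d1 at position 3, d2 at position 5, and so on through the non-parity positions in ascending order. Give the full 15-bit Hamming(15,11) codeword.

Place data bits at non-power-of-two positions: b3=1, b5=0, b6=0, b7=0, b9=1, b10=1, b11=1, b12=0, b13=0, b14=0, b15=0.
p1 = XOR of data positions {3,5,7,9,11,13,15} = 1⊕0⊕0⊕1⊕1⊕0⊕0 = 1
p2 = XOR of data positions {3,6,7,10,11,14,15} = 1⊕0⊕0⊕1⊕1⊕0⊕0 = 1
p4 = XOR of data positions {5,6,7,12,13,14,15} = 0⊕0⊕0⊕0⊕0⊕0⊕0 = 0
p8 = XOR of data positions {9,10,11,12,13,14,15} = 1⊕1⊕1⊕0⊕0⊕0⊕0 = 1
Codeword b1..b15 = 111000011110000

111000011110000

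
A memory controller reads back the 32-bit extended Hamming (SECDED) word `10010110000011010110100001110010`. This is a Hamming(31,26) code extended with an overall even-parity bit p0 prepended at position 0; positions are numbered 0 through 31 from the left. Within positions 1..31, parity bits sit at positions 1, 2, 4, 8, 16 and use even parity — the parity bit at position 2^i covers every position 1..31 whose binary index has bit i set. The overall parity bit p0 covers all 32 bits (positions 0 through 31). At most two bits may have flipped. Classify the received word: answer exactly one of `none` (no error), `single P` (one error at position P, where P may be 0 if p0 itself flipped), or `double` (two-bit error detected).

s1: b1⊕b3⊕b5⊕b7⊕b9⊕b11⊕b13⊕b15⊕b17⊕b19⊕b21⊕b23⊕b25⊕b27⊕b29⊕b31 = 0⊕1⊕1⊕0⊕0⊕0⊕1⊕1⊕1⊕0⊕0⊕0⊕1⊕1⊕0⊕0 = 1
s2: b2⊕b3⊕b6⊕b7⊕b10⊕b11⊕b14⊕b15⊕b18⊕b19⊕b22⊕b23⊕b26⊕b27⊕b30⊕b31 = 0⊕1⊕1⊕0⊕0⊕0⊕0⊕1⊕1⊕0⊕0⊕0⊕1⊕1⊕1⊕0 = 1
s4: b4⊕b5⊕b6⊕b7⊕b12⊕b13⊕b14⊕b15⊕b20⊕b21⊕b22⊕b23⊕b28⊕b29⊕b30⊕b31 = 0⊕1⊕1⊕0⊕1⊕1⊕0⊕1⊕1⊕0⊕0⊕0⊕0⊕0⊕1⊕0 = 1
s8: b8⊕b9⊕b10⊕b11⊕b12⊕b13⊕b14⊕b15⊕b24⊕b25⊕b26⊕b27⊕b28⊕b29⊕b30⊕b31 = 0⊕0⊕0⊕0⊕1⊕1⊕0⊕1⊕0⊕1⊕1⊕1⊕0⊕0⊕1⊕0 = 1
s16: b16⊕b17⊕b18⊕b19⊕b20⊕b21⊕b22⊕b23⊕b24⊕b25⊕b26⊕b27⊕b28⊕b29⊕b30⊕b31 = 0⊕1⊕1⊕0⊕1⊕0⊕0⊕0⊕0⊕1⊕1⊕1⊕0⊕0⊕1⊕0 = 1
Syndrome (s16...s1) = 11111 → position 31.
Overall parity (XOR of all 32 bits, including p0): 1⊕0⊕0⊕1⊕0⊕1⊕1⊕0⊕0⊕0⊕0⊕0⊕1⊕1⊕0⊕1⊕0⊕1⊕1⊕0⊕1⊕0⊕0⊕0⊕0⊕1⊕1⊕1⊕0⊕0⊕1⊕0 = 0
Overall=0, syndrome position=31 → double-bit error detected (uncorrectable).

double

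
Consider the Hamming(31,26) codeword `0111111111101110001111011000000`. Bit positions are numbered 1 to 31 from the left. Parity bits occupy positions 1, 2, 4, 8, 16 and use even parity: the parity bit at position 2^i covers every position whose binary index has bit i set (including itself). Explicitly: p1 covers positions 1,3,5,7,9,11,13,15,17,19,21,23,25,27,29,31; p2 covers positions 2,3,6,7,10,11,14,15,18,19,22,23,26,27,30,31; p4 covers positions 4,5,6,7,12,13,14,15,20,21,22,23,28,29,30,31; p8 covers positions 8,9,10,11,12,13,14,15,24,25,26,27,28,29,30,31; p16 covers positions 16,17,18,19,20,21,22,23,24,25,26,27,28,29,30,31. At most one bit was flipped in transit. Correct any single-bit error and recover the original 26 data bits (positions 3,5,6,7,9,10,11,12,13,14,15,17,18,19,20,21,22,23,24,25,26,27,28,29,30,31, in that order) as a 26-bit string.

s1: b1⊕b3⊕b5⊕b7⊕b9⊕b11⊕b13⊕b15⊕b17⊕b19⊕b21⊕b23⊕b25⊕b27⊕b29⊕b31 = 0⊕1⊕1⊕1⊕1⊕1⊕1⊕1⊕0⊕1⊕1⊕0⊕1⊕0⊕0⊕0 = 0
s2: b2⊕b3⊕b6⊕b7⊕b10⊕b11⊕b14⊕b15⊕b18⊕b19⊕b22⊕b23⊕b26⊕b27⊕b30⊕b31 = 1⊕1⊕1⊕1⊕1⊕1⊕1⊕1⊕0⊕1⊕1⊕0⊕0⊕0⊕0⊕0 = 0
s4: b4⊕b5⊕b6⊕b7⊕b12⊕b13⊕b14⊕b15⊕b20⊕b21⊕b22⊕b23⊕b28⊕b29⊕b30⊕b31 = 1⊕1⊕1⊕1⊕0⊕1⊕1⊕1⊕1⊕1⊕1⊕0⊕0⊕0⊕0⊕0 = 0
s8: b8⊕b9⊕b10⊕b11⊕b12⊕b13⊕b14⊕b15⊕b24⊕b25⊕b26⊕b27⊕b28⊕b29⊕b30⊕b31 = 1⊕1⊕1⊕1⊕0⊕1⊕1⊕1⊕1⊕1⊕0⊕0⊕0⊕0⊕0⊕0 = 1
s16: b16⊕b17⊕b18⊕b19⊕b20⊕b21⊕b22⊕b23⊕b24⊕b25⊕b26⊕b27⊕b28⊕b29⊕b30⊕b31 = 0⊕0⊕0⊕1⊕1⊕1⊕1⊕0⊕1⊕1⊕0⊕0⊕0⊕0⊕0⊕0 = 0
Syndrome (s16...s1) = 01000 → position 8.
Flip bit 8: corrected codeword = 0111111011101110001111011000000
Data bits at positions 3,5,6,7,9,10,11,12,13,14,15,17,18,19,20,21,22,23,24,25,26,27,28,29,30,31: 11111110111001111011000000

11111110111001111011000000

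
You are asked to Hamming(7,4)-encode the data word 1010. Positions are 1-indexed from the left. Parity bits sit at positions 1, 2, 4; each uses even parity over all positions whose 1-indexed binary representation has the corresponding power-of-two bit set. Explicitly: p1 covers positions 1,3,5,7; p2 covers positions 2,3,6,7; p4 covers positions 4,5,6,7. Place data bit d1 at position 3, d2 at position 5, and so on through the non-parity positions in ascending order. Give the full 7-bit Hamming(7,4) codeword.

Place data bits at non-power-of-two positions: b3=1, b5=0, b6=1, b7=0.
p1 = XOR of data positions {3,5,7} = 1⊕0⊕0 = 1
p2 = XOR of data positions {3,6,7} = 1⊕1⊕0 = 0
p4 = XOR of data positions {5,6,7} = 0⊕1⊕0 = 1
Codeword b1..b7 = 1011010

1011010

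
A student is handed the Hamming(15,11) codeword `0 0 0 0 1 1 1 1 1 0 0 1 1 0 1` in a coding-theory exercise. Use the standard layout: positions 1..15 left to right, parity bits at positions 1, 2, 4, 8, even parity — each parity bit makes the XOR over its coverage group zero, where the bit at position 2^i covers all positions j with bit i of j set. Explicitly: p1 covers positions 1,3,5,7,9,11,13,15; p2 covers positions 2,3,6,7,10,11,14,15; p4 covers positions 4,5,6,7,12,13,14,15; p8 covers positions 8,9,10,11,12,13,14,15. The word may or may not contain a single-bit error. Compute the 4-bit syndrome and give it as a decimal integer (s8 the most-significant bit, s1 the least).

s1: b1⊕b3⊕b5⊕b7⊕b9⊕b11⊕b13⊕b15 = 0⊕0⊕1⊕1⊕1⊕0⊕1⊕1 = 1
s2: b2⊕b3⊕b6⊕b7⊕b10⊕b11⊕b14⊕b15 = 0⊕0⊕1⊕1⊕0⊕0⊕0⊕1 = 1
s4: b4⊕b5⊕b6⊕b7⊕b12⊕b13⊕b14⊕b15 = 0⊕1⊕1⊕1⊕1⊕1⊕0⊕1 = 0
s8: b8⊕b9⊕b10⊕b11⊕b12⊕b13⊕b14⊕b15 = 1⊕1⊕0⊕0⊕1⊕1⊕0⊕1 = 1
Syndrome (s8...s1) = 1011 → position 11.

11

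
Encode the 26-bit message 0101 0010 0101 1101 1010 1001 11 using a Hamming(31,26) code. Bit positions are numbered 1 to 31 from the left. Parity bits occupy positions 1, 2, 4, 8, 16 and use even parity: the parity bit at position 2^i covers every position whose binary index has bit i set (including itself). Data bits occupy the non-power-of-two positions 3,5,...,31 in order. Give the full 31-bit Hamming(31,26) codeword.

Place data bits at non-power-of-two positions: b3=0, b5=1, b6=0, b7=1, b9=0, b10=0, b11=1, b12=0, b13=0, b14=1, b15=0, b17=1, b18=1, b19=1, b20=0, b21=1, b22=1, b23=0, b24=1, b25=0, b26=1, b27=0, b28=0, b29=1, b30=1, b31=1.
p1 = XOR of data positions {3,5,7,9,11,13,15,17,19,21,23,25,27,29,31} = 0⊕1⊕1⊕0⊕1⊕0⊕0⊕1⊕1⊕1⊕0⊕0⊕0⊕1⊕1 = 0
p2 = XOR of data positions {3,6,7,10,11,14,15,18,19,22,23,26,27,30,31} = 0⊕0⊕1⊕0⊕1⊕1⊕0⊕1⊕1⊕1⊕0⊕1⊕0⊕1⊕1 = 1
p4 = XOR of data positions {5,6,7,12,13,14,15,20,21,22,23,28,29,30,31} = 1⊕0⊕1⊕0⊕0⊕1⊕0⊕0⊕1⊕1⊕0⊕0⊕1⊕1⊕1 = 0
p8 = XOR of data positions {9,10,11,12,13,14,15,24,25,26,27,28,29,30,31} = 0⊕0⊕1⊕0⊕0⊕1⊕0⊕1⊕0⊕1⊕0⊕0⊕1⊕1⊕1 = 1
p16 = XOR of data positions {17,18,19,20,21,22,23,24,25,26,27,28,29,30,31} = 1⊕1⊕1⊕0⊕1⊕1⊕0⊕1⊕0⊕1⊕0⊕0⊕1⊕1⊕1 = 0
Codeword b1..b31 = 0100101100100100111011010100111

0100101100100100111011010100111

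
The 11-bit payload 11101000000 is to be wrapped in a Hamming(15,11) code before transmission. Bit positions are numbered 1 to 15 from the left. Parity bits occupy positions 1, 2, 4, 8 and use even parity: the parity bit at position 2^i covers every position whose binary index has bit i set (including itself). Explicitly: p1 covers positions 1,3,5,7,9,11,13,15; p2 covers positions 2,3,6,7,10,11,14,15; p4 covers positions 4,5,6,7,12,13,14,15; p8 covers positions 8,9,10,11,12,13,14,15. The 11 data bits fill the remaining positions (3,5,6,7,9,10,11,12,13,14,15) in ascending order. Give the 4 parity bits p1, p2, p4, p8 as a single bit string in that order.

Place data bits at non-power-of-two positions: b3=1, b5=1, b6=1, b7=0, b9=1, b10=0, b11=0, b12=0, b13=0, b14=0, b15=0.
p1 = XOR of data positions {3,5,7,9,11,13,15} = 1⊕1⊕0⊕1⊕0⊕0⊕0 = 1
p2 = XOR of data positions {3,6,7,10,11,14,15} = 1⊕1⊕0⊕0⊕0⊕0⊕0 = 0
p4 = XOR of data positions {5,6,7,12,13,14,15} = 1⊕1⊕0⊕0⊕0⊕0⊕0 = 0
p8 = XOR of data positions {9,10,11,12,13,14,15} = 1⊕0⊕0⊕0⊕0⊕0⊕0 = 1
Parity bits p1,p2,p4,p8 = 1001

1001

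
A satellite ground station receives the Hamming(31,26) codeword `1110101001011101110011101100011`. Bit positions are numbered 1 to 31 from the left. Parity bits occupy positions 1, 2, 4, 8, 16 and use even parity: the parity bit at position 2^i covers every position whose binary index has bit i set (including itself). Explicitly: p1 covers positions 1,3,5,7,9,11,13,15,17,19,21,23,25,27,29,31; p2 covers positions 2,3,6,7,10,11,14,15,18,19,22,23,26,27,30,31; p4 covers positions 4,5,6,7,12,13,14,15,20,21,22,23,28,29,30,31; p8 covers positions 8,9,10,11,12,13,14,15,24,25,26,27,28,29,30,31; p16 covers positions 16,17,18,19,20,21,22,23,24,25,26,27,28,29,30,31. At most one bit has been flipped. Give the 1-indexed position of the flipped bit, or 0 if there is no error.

s1: b1⊕b3⊕b5⊕b7⊕b9⊕b11⊕b13⊕b15⊕b17⊕b19⊕b21⊕b23⊕b25⊕b27⊕b29⊕b31 = 1⊕1⊕1⊕1⊕0⊕0⊕1⊕0⊕1⊕0⊕1⊕1⊕1⊕0⊕0⊕1 = 0
s2: b2⊕b3⊕b6⊕b7⊕b10⊕b11⊕b14⊕b15⊕b18⊕b19⊕b22⊕b23⊕b26⊕b27⊕b30⊕b31 = 1⊕1⊕0⊕1⊕1⊕0⊕1⊕0⊕1⊕0⊕1⊕1⊕1⊕0⊕1⊕1 = 1
s4: b4⊕b5⊕b6⊕b7⊕b12⊕b13⊕b14⊕b15⊕b20⊕b21⊕b22⊕b23⊕b28⊕b29⊕b30⊕b31 = 0⊕1⊕0⊕1⊕1⊕1⊕1⊕0⊕0⊕1⊕1⊕1⊕0⊕0⊕1⊕1 = 0
s8: b8⊕b9⊕b10⊕b11⊕b12⊕b13⊕b14⊕b15⊕b24⊕b25⊕b26⊕b27⊕b28⊕b29⊕b30⊕b31 = 0⊕0⊕1⊕0⊕1⊕1⊕1⊕0⊕0⊕1⊕1⊕0⊕0⊕0⊕1⊕1 = 0
s16: b16⊕b17⊕b18⊕b19⊕b20⊕b21⊕b22⊕b23⊕b24⊕b25⊕b26⊕b27⊕b28⊕b29⊕b30⊕b31 = 1⊕1⊕1⊕0⊕0⊕1⊕1⊕1⊕0⊕1⊕1⊕0⊕0⊕0⊕1⊕1 = 0
Syndrome (s16...s1) = 00010 → position 2.

2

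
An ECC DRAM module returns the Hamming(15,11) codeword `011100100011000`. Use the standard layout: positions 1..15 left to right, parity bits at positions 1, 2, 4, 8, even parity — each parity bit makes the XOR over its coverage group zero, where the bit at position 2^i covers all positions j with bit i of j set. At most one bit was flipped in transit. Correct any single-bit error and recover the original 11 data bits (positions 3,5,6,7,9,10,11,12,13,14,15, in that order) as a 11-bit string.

s1: b1⊕b3⊕b5⊕b7⊕b9⊕b11⊕b13⊕b15 = 0⊕1⊕0⊕1⊕0⊕1⊕0⊕0 = 1
s2: b2⊕b3⊕b6⊕b7⊕b10⊕b11⊕b14⊕b15 = 1⊕1⊕0⊕1⊕0⊕1⊕0⊕0 = 0
s4: b4⊕b5⊕b6⊕b7⊕b12⊕b13⊕b14⊕b15 = 1⊕0⊕0⊕1⊕1⊕0⊕0⊕0 = 1
s8: b8⊕b9⊕b10⊕b11⊕b12⊕b13⊕b14⊕b15 = 0⊕0⊕0⊕1⊕1⊕0⊕0⊕0 = 0
Syndrome (s8...s1) = 0101 → position 5.
Flip bit 5: corrected codeword = 011110100011000
Data bits at positions 3,5,6,7,9,10,11,12,13,14,15: 11010011000

11010011000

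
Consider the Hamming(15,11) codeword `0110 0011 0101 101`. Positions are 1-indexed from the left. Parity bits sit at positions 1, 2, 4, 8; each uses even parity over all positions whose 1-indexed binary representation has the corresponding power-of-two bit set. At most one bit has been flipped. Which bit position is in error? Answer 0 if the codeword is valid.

s1: b1⊕b3⊕b5⊕b7⊕b9⊕b11⊕b13⊕b15 = 0⊕1⊕0⊕1⊕0⊕0⊕1⊕1 = 0
s2: b2⊕b3⊕b6⊕b7⊕b10⊕b11⊕b14⊕b15 = 1⊕1⊕0⊕1⊕1⊕0⊕0⊕1 = 1
s4: b4⊕b5⊕b6⊕b7⊕b12⊕b13⊕b14⊕b15 = 0⊕0⊕0⊕1⊕1⊕1⊕0⊕1 = 0
s8: b8⊕b9⊕b10⊕b11⊕b12⊕b13⊕b14⊕b15 = 1⊕0⊕1⊕0⊕1⊕1⊕0⊕1 = 1
Syndrome (s8...s1) = 1010 → position 10.

10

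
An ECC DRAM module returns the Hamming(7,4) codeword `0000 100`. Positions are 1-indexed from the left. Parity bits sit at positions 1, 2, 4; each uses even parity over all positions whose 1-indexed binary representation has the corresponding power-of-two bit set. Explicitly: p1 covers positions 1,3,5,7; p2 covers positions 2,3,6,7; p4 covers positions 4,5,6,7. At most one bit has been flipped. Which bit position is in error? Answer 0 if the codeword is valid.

5

s1: b1⊕b3⊕b5⊕b7 = 0⊕0⊕1⊕0 = 1
s2: b2⊕b3⊕b6⊕b7 = 0⊕0⊕0⊕0 = 0
s4: b4⊕b5⊕b6⊕b7 = 0⊕1⊕0⊕0 = 1
Syndrome (s4...s1) = 101 → position 5.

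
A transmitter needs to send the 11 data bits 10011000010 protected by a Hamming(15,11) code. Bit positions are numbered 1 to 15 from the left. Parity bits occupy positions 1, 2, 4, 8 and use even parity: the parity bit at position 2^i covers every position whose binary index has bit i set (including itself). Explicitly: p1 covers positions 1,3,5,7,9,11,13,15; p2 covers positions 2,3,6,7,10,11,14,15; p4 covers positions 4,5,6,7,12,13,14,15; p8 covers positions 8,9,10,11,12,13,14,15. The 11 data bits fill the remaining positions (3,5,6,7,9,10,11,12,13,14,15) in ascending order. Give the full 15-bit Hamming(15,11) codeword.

Place data bits at non-power-of-two positions: b3=1, b5=0, b6=0, b7=1, b9=1, b10=0, b11=0, b12=0, b13=0, b14=1, b15=0.
p1 = XOR of data positions {3,5,7,9,11,13,15} = 1⊕0⊕1⊕1⊕0⊕0⊕0 = 1
p2 = XOR of data positions {3,6,7,10,11,14,15} = 1⊕0⊕1⊕0⊕0⊕1⊕0 = 1
p4 = XOR of data positions {5,6,7,12,13,14,15} = 0⊕0⊕1⊕0⊕0⊕1⊕0 = 0
p8 = XOR of data positions {9,10,11,12,13,14,15} = 1⊕0⊕0⊕0⊕0⊕1⊕0 = 0
Codeword b1..b15 = 111000101000010

111000101000010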